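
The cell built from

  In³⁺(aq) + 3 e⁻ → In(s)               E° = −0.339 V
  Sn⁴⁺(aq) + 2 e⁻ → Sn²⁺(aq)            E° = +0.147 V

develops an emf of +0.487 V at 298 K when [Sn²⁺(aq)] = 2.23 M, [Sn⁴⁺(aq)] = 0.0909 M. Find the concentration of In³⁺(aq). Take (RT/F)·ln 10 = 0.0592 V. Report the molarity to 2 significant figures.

The Sn⁴⁺/Sn²⁺ couple has the larger reduction potential, so it is the cathode: E°cell = +0.147 − (−0.339) = +0.486 V and n = 6.
Rearranging E = E° − (0.0592/n)·log Q gives log Q = 6(+0.486 − (+0.487))/0.0592 = −0.101.
The balanced reaction is 3 Sn⁴⁺(aq) + 2 In(s) → 3 Sn²⁺(aq) + 2 In³⁺(aq), so Q = ([Sn²⁺(aq)]^3·[In³⁺(aq)]^2) / [Sn⁴⁺(aq)]^3.
Solving for the unknown gives log [In³⁺(aq)] = −2.135, so [In³⁺(aq)] ≈ 0.0073 M.

0.0073 M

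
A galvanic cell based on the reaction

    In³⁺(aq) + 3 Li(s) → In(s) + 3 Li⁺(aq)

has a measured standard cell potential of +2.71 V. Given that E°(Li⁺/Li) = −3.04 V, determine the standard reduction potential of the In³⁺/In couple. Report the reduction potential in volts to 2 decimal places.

−0.33 V

In the reaction as written the In³⁺/In couple is reduced (cathode) and Li⁺/Li is oxidized (anode), so E°cell = E°(In³⁺/In) − E°(Li⁺/Li).
E°(In³⁺/In) = E°cell + E°(anode) = +2.71 + (−3.04) = −0.33 V.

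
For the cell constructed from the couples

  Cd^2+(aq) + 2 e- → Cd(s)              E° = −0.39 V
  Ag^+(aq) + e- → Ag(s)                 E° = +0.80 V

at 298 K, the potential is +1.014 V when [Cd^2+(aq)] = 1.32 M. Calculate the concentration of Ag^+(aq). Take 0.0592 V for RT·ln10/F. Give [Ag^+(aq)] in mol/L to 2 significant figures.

0.0012 M

The Ag⁺/Ag couple has the larger reduction potential, so it is the cathode: E°cell = +0.80 − (−0.39) = +1.19 V and n = 2.
Rearranging E = E° − (0.0592/n)·log Q gives log Q = 2(+1.19 − (+1.014))/0.0592 = 5.946.
For 2 Ag^+(aq) + Cd(s) → 2 Ag(s) + Cd^2+(aq), the reaction quotient is Q = [Cd^2+(aq)] / [Ag^+(aq)]^2.
Isolating [Ag^+(aq)] in Q = 10^{5.946} yields log [Ag^+(aq)] = −2.913, i.e. 0.0012 M.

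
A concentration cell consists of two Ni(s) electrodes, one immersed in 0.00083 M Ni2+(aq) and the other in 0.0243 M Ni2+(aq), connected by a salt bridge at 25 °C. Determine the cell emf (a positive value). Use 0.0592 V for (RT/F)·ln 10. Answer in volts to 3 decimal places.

For a concentration cell E°cell = 0, since both electrodes use the same couple.
The compartment with the higher Ni2+(aq) concentration (0.0243 M) acts as the cathode; ions are reduced there and produced at the dilute (0.00083 M) anode.
With n = 2, Ecell = −(0.0592/2)·log([dilute]/[conc]) = −(0.0592/2)·log(0.00083/0.0243) = +0.043 V.

0.043 V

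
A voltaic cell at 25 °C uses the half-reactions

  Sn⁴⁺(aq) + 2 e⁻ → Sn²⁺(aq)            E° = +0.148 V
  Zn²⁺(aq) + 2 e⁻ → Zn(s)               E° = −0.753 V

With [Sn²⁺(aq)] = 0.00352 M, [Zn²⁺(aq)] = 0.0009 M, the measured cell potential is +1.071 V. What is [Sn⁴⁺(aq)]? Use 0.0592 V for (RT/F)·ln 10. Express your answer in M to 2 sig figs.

Sn⁴⁺/Sn²⁺ is the cathode (higher E°); E°cell = +0.148 − (−0.753) = +0.901 V with n = 2.
Rearranging E = E° − (0.0592/n)·log Q gives log Q = 2(+0.901 − (+1.071))/0.0592 = −5.743.
For Sn⁴⁺(aq) + Zn(s) → Sn²⁺(aq) + Zn²⁺(aq), the reaction quotient is Q = ([Sn²⁺(aq)]·[Zn²⁺(aq)]) / [Sn⁴⁺(aq)].
Solving for the unknown gives log [Sn⁴⁺(aq)] = 0.244, so [Sn⁴⁺(aq)] ≈ 1.8 M.

1.8 M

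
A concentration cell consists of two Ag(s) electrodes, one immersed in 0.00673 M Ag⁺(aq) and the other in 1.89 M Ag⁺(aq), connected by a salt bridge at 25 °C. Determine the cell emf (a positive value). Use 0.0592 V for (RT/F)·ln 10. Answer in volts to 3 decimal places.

0.145 V

For a concentration cell E°cell = 0, since both electrodes use the same couple.
The compartment with the higher Ag⁺(aq) concentration (1.89 M) acts as the cathode; ions are reduced there and produced at the dilute (0.00673 M) anode.
With n = 1, Ecell = −(0.0592/1)·log([dilute]/[conc]) = −(0.0592/1)·log(0.00673/1.89) = +0.145 V.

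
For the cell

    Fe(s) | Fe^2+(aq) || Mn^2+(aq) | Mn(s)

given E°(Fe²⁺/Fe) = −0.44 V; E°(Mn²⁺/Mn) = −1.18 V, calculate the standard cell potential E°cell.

−0.74 V

By convention the left-hand electrode in cell notation is the anode (oxidation) and the right-hand electrode is the cathode (reduction).
E°cell = E°(right) − E°(left) = −1.18 − (−0.44) = −0.74 V.
The negative sign shows that, as written, the cell would require an external voltage to drive the reaction.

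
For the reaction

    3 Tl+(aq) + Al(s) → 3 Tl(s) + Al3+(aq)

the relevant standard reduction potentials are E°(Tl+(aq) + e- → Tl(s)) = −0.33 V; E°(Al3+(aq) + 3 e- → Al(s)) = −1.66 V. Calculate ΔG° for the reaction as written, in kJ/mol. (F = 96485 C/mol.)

−385 kJ/mol

In the reaction as written Tl+(aq) is reduced, so the Tl⁺/Tl couple is the cathode and Al³⁺/Al is the anode.
E°cell = −0.33 − (−1.66) = +1.33 V; balancing electrons gives n = 3.
ΔG° = −nFE°cell = −(3)(96485)(+1.33) J/mol = −385 kJ/mol.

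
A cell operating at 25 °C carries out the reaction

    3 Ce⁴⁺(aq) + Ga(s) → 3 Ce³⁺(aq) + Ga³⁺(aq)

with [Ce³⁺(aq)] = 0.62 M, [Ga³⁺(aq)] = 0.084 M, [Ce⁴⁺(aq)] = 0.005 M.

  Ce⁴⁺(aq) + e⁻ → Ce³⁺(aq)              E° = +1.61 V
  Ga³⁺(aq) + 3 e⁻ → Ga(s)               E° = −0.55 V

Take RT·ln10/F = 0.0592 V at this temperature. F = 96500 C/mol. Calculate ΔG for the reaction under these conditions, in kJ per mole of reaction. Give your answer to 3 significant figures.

E°cell = +1.61 − (−0.55) = +2.16 V; the balanced reaction transfers n = 3 electrons.
Here Q = ([Ce³⁺(aq)]^3·[Ga³⁺(aq)]) / [Ce⁴⁺(aq)]^3 = 1.6×10^5 (log Q = 5.205), giving E = +2.16 − (0.0592/3)·(5.205) = +2.0573 V.
Finally ΔG = −nFE = −(3)(96500 C/mol)(+2.0573 V) = −596 kJ/mol.

−596 kJ/mol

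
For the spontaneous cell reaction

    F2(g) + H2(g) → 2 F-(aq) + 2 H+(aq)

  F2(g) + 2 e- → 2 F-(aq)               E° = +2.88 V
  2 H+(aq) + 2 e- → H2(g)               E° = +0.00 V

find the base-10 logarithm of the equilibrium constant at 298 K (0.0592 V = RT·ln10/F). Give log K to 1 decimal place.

log K = 97.3

The F₂/F⁻ couple is reduced (cathode); E°cell = +2.88 − (+0.00) = +2.88 V with n = 2.
At equilibrium E = 0, so log K = nE°cell / 0.0592 = (2)(+2.88) / 0.0592 = 97.3.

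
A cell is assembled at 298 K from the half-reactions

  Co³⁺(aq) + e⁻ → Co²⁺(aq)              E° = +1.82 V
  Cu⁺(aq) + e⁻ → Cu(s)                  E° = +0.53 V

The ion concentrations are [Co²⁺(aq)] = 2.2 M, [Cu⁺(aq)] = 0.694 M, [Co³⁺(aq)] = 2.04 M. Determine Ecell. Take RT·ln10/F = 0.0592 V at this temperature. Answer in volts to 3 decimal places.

Since E°(Co³⁺/Co²⁺) > E°(Cu⁺/Cu), Co³⁺/Co²⁺ serves as the cathode.
E°cell = E°cat − E°an = +1.82 − (+0.53) = +1.29 V; n = 1.
For the overall reaction Co³⁺(aq) + Cu(s) → Co²⁺(aq) + Cu⁺(aq), Q = ([Co²⁺(aq)]·[Cu⁺(aq)]) / [Co³⁺(aq)] = 0.748, giving log Q = −0.126.
Applying E = E° − (RT ln10/nF)·log Q gives +1.29 − (0.0592/1)(−0.126) = +1.297 V.

+1.297 V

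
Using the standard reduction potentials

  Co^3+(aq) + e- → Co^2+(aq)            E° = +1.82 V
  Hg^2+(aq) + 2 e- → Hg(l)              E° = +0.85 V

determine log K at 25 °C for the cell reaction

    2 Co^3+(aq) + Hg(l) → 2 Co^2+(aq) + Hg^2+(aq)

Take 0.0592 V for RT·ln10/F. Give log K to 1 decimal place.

log K = 32.8

The Co³⁺/Co²⁺ couple is reduced (cathode); E°cell = +1.82 − (+0.85) = +0.97 V with n = 2.
At equilibrium E = 0, so log K = nE°cell / 0.0592 = (2)(+0.97) / 0.0592 = 32.8.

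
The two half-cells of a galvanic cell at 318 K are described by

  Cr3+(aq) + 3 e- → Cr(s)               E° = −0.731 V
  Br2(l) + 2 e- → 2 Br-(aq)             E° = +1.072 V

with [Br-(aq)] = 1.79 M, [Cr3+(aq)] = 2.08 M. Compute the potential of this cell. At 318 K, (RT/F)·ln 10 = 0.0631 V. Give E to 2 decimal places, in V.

Since E°(Br₂/Br⁻) > E°(Cr³⁺/Cr), Br₂/Br⁻ serves as the cathode.
The standard potential is +1.072 − (−0.731) = +1.803 V and the balanced reaction transfers n = 6 electrons.
The balanced reaction is 3 Br2(l) + 2 Cr(s) → 6 Br-(aq) + 2 Cr3+(aq), so Q = [Br-(aq)]^6·[Cr3+(aq)]^2 = 142 and log Q = 2.153.
E = E° − (0.0631/n)·log Q = +1.803 − (0.0631/6)(2.153) = +1.78 V.

+1.78 V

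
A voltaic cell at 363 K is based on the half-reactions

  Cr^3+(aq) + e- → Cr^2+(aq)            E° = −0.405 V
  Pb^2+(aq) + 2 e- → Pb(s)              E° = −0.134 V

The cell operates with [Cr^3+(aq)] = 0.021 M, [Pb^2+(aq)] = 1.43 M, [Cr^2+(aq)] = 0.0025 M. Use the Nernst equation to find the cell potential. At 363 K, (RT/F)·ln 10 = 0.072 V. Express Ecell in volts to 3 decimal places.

Since E°(Pb²⁺/Pb) > E°(Cr³⁺/Cr²⁺), Pb²⁺/Pb serves as the cathode.
E°cell = −0.134 − (−0.405) = +0.271 V, with n = 2 electrons transferred.
Balancing gives Pb^2+(aq) + 2 Cr^2+(aq) → Pb(s) + 2 Cr^3+(aq); hence Q = [Cr^3+(aq)]^2 / ([Pb^2+(aq)]·[Cr^2+(aq)]^2) = 49.3 (log Q = 1.693).
E = E° − (0.072/n)·log Q = +0.271 − (0.072/2)(1.693) = +0.210 V.

+0.210 V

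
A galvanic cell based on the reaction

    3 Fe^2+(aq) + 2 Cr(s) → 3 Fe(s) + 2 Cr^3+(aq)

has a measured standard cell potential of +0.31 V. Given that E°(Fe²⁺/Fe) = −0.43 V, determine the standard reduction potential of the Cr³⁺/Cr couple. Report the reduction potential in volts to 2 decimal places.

In the reaction as written the Fe²⁺/Fe couple is reduced (cathode) and Cr³⁺/Cr is oxidized (anode), so E°cell = E°(Fe²⁺/Fe) − E°(Cr³⁺/Cr).
E°(Cr³⁺/Cr) = E°(cathode) − E°cell = −0.43 − (+0.31) = −0.74 V.

−0.74 V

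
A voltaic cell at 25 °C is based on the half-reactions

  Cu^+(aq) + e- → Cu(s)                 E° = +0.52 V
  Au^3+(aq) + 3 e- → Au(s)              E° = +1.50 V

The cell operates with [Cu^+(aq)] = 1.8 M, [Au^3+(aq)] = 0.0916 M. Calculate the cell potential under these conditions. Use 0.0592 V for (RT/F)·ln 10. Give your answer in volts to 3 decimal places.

+0.944 V

Au³⁺/Au is reduced (cathode, E° = +1.50 V) and Cu⁺/Cu is oxidized (anode).
The standard potential is +1.50 − (+0.52) = +0.98 V and the balanced reaction transfers n = 3 electrons.
Balancing gives Au^3+(aq) + 3 Cu(s) → Au(s) + 3 Cu^+(aq); hence Q = [Cu^+(aq)]^3 / [Au^3+(aq)] = 63.7 (log Q = 1.804).
Applying E = E° − (RT ln10/nF)·log Q gives +0.98 − (0.0592/3)(1.804) = +0.944 V.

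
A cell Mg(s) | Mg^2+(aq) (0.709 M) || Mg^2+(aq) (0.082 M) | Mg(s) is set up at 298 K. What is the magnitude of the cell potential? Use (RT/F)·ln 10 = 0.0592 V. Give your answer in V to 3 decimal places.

For a concentration cell E°cell = 0, since both electrodes use the same couple.
The compartment with the higher Mg^2+(aq) concentration (0.709 M) acts as the cathode; ions are reduced there and produced at the dilute (0.082 M) anode.
With n = 2, Ecell = −(0.0592/2)·log([dilute]/[conc]) = −(0.0592/2)·log(0.082/0.709) = +0.028 V.

0.028 V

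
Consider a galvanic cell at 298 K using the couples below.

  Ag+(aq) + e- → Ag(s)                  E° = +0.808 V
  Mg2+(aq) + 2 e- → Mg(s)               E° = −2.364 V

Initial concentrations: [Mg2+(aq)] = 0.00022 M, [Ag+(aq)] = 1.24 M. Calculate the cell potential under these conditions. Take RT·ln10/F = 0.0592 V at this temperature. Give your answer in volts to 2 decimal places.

Ag⁺/Ag is reduced (cathode, E° = +0.808 V) and Mg²⁺/Mg is oxidized (anode).
The standard potential is +0.808 − (−2.364) = +3.172 V and the balanced reaction transfers n = 2 electrons.
Balancing gives 2 Ag+(aq) + Mg(s) → 2 Ag(s) + Mg2+(aq); hence Q = [Mg2+(aq)] / [Ag+(aq)]^2 = 0.000143 (log Q = −3.844).
E = E° − (0.0592/n)·log Q = +3.172 − (0.0592/2)(−3.844) = +3.29 V.

+3.29 V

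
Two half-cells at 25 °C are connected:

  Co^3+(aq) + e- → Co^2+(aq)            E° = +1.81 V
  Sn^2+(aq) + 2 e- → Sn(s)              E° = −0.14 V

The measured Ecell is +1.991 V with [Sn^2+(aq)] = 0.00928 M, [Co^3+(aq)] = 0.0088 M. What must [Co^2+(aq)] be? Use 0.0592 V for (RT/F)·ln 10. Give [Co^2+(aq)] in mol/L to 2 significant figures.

Co³⁺/Co²⁺ is the cathode (higher E°); E°cell = +1.81 − (−0.14) = +1.95 V with n = 2.
Rearranging E = E° − (0.0592/n)·log Q gives log Q = 2(+1.95 − (+1.991))/0.0592 = −1.385.
Balancing electrons gives 2 Co^3+(aq) + Sn(s) → 2 Co^2+(aq) + Sn^2+(aq); thus Q = ([Co^2+(aq)]^2·[Sn^2+(aq)]) / [Co^3+(aq)]^2.
Substituting the known concentrations and solving, log [Co^2+(aq)] = −1.732 and [Co^2+(aq)] = 0.019 M.

0.019 M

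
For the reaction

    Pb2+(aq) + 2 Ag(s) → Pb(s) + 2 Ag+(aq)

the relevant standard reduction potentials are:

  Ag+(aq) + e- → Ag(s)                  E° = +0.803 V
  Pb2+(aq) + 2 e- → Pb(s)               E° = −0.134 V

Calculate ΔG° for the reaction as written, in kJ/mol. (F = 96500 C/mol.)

+181 kJ/mol

In the reaction as written Pb2+(aq) is reduced, so the Pb²⁺/Pb couple is the cathode and Ag⁺/Ag is the anode.
E°cell = −0.134 − (+0.803) = −0.937 V; balancing electrons gives n = 2.
ΔG° = −nFE°cell = −(2)(96500)(−0.937) J/mol = +181 kJ/mol.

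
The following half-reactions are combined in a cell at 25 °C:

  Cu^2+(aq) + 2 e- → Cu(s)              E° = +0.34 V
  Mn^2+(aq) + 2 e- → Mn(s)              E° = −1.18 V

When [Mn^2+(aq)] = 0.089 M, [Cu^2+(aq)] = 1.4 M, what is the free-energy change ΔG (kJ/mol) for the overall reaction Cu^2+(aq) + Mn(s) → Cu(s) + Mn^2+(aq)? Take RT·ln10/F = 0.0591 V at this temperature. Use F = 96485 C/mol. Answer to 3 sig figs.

−300 kJ/mol

E°cell = +0.34 − (−1.18) = +1.52 V; the balanced reaction transfers n = 2 electrons.
The reaction quotient is [Mn^2+(aq)] / [Cu^2+(aq)] = 0.0636; by Nernst, E = +1.52 − (0.0591/2)(−1.197) = +1.5554 V.
ΔG = −nFE = −(2)(96485)(+1.5554) J/mol = −300 kJ/mol.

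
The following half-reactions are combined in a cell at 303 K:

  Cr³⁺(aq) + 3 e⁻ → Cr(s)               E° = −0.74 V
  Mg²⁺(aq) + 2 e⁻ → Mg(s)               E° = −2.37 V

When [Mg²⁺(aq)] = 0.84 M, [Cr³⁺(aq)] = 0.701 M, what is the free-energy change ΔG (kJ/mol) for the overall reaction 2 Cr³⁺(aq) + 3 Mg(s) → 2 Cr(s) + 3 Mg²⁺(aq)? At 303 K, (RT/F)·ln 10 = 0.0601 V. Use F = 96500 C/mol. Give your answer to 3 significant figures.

With Cr³⁺/Cr reduced at the cathode, E°cell = −0.74 − (−2.37) = +1.63 V and n = 6.
The reaction quotient is [Mg²⁺(aq)]^3 / [Cr³⁺(aq)]^2 = 1.21; by Nernst, E = +1.63 − (0.0601/6)(0.081) = +1.6292 V.
Finally ΔG = −nFE = −(6)(96500 C/mol)(+1.6292 V) = −943 kJ/mol.

−943 kJ/mol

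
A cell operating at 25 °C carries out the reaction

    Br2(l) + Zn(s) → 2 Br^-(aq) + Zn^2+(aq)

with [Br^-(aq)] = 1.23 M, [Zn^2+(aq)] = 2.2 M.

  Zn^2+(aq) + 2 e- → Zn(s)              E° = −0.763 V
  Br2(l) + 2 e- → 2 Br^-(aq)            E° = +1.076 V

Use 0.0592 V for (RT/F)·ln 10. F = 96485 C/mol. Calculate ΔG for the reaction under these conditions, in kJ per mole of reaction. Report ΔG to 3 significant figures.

−352 kJ/mol

The standard cell potential is +1.076 − (−0.763) = +1.839 V, with n = 2 electrons in the balanced equation.
The reaction quotient is [Br^-(aq)]^2·[Zn^2+(aq)] = 3.33; by Nernst, E = +1.839 − (0.0592/2)(0.522) = +1.8235 V.
Finally ΔG = −nFE = −(2)(96485 C/mol)(+1.8235 V) = −352 kJ/mol.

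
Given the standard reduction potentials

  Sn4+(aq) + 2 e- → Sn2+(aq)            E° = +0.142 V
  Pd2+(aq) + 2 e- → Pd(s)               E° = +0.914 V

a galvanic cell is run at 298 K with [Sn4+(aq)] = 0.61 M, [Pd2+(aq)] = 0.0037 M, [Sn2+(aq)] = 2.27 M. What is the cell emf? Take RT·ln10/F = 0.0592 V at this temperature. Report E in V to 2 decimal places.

The Pd²⁺/Pd couple has the more positive E°, so it is the cathode; Sn⁴⁺/Sn²⁺ is the anode.
E°cell = +0.914 − (+0.142) = +0.772 V, with n = 2 electrons transferred.
Balancing gives Pd2+(aq) + Sn2+(aq) → Pd(s) + Sn4+(aq); hence Q = [Sn4+(aq)] / ([Pd2+(aq)]·[Sn2+(aq)]) = 72.6 (log Q = 1.861).
Applying E = E° − (RT ln10/nF)·log Q gives +0.772 − (0.0592/2)(1.861) = +0.72 V.

+0.72 V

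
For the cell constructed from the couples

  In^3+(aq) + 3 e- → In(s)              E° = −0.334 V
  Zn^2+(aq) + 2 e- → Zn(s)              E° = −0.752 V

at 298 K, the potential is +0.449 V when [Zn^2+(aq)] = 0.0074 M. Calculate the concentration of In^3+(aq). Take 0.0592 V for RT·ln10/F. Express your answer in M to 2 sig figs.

In³⁺/In is the cathode (higher E°); E°cell = −0.334 − (−0.752) = +0.418 V with n = 6.
Rearranging E = E° − (0.0592/n)·log Q gives log Q = 6(+0.418 − (+0.449))/0.0592 = −3.142.
For 2 In^3+(aq) + 3 Zn(s) → 2 In(s) + 3 Zn^2+(aq), the reaction quotient is Q = [Zn^2+(aq)]^3 / [In^3+(aq)]^2.
Substituting the known concentrations and solving, log [In^3+(aq)] = −1.625 and [In^3+(aq)] = 0.024 M.

0.024 M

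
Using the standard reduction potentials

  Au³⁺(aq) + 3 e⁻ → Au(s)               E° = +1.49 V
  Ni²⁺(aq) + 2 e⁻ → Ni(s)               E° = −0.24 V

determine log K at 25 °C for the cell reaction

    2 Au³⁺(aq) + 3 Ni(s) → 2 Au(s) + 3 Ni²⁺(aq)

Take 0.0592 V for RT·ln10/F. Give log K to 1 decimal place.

The Au³⁺/Au couple is reduced (cathode); E°cell = +1.49 − (−0.24) = +1.73 V with n = 6.
At equilibrium E = 0, so log K = nE°cell / 0.0592 = (6)(+1.73) / 0.0592 = 175.3.

log K = 175.3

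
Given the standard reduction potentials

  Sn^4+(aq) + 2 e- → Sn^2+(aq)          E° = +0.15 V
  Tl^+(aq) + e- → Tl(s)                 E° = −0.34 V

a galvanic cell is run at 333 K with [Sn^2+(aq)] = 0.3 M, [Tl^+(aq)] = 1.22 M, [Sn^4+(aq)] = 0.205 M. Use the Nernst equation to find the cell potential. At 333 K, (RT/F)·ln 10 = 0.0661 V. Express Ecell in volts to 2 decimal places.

Sn⁴⁺/Sn²⁺ is reduced (cathode, E° = +0.15 V) and Tl⁺/Tl is oxidized (anode).
E°cell = E°cat − E°an = +0.15 − (−0.34) = +0.49 V; n = 2.
Balancing gives Sn^4+(aq) + 2 Tl(s) → Sn^2+(aq) + 2 Tl^+(aq); hence Q = ([Sn^2+(aq)]·[Tl^+(aq)]^2) / [Sn^4+(aq)] = 2.18 (log Q = 0.338).
By the Nernst equation, E = +0.49 − (0.0661/2)·(0.338) = +0.48 V.

+0.48 V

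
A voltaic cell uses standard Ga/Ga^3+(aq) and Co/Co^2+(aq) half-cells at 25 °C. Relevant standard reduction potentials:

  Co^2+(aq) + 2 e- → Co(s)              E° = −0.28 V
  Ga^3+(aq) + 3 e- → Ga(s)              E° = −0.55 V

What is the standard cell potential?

+0.27 V

The Co²⁺/Co couple has the higher E°, so Co ion is reduced (cathode) and Ga is oxidized (anode).
E°cell = E°(cathode) − E°(anode) = −0.28 − (−0.55) = +0.27 V.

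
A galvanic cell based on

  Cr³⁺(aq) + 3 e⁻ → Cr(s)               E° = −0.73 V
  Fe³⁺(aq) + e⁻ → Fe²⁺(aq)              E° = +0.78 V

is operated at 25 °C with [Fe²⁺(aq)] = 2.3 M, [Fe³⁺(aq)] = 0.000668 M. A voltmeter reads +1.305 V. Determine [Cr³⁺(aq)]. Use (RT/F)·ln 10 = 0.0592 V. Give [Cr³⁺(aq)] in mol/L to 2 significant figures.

With Fe³⁺/Fe²⁺ at the cathode and Cr³⁺/Cr at the anode, E°cell = +0.78 − (−0.73) = +1.51 V (n = 3).
Rearranging E = E° − (0.0592/n)·log Q gives log Q = 3(+1.51 − (+1.305))/0.0592 = 10.389.
Balancing electrons gives 3 Fe³⁺(aq) + Cr(s) → 3 Fe²⁺(aq) + Cr³⁺(aq); thus Q = ([Fe²⁺(aq)]^3·[Cr³⁺(aq)]) / [Fe³⁺(aq)]^3.
Isolating [Cr³⁺(aq)] in Q = 10^{10.389} yields log [Cr³⁺(aq)] = −0.222, i.e. 0.60 M.

0.60 M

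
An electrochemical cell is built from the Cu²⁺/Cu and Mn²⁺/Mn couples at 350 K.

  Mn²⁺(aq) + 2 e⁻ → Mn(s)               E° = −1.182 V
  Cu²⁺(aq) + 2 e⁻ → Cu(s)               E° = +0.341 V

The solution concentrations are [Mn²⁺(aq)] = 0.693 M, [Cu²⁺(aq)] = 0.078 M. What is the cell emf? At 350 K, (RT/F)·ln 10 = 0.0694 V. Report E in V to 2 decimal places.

+1.49 V

Since E°(Cu²⁺/Cu) > E°(Mn²⁺/Mn), Cu²⁺/Cu serves as the cathode.
E°cell = +0.341 − (−1.182) = +1.523 V, with n = 2 electrons transferred.
Balancing gives Cu²⁺(aq) + Mn(s) → Cu(s) + Mn²⁺(aq); hence Q = [Mn²⁺(aq)] / [Cu²⁺(aq)] = 8.88 (log Q = 0.949).
E = E° − (0.0694/n)·log Q = +1.523 − (0.0694/2)(0.949) = +1.49 V.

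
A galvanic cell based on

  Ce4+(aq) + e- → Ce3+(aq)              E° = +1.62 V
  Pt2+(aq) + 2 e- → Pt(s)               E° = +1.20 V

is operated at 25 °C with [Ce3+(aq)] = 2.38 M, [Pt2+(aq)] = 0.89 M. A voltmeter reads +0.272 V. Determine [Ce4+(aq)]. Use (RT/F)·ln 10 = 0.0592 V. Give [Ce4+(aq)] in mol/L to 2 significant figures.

0.0071 M

With Ce⁴⁺/Ce³⁺ at the cathode and Pt²⁺/Pt at the anode, E°cell = +1.62 − (+1.20) = +0.42 V (n = 2).
Since E = E° − (0.0592/n)·log Q, log Q = n(E° − E)/0.0592 = 5.000.
For 2 Ce4+(aq) + Pt(s) → 2 Ce3+(aq) + Pt2+(aq), the reaction quotient is Q = ([Ce3+(aq)]^2·[Pt2+(aq)]) / [Ce4+(aq)]^2.
Isolating [Ce4+(aq)] in Q = 10^{5.000} yields log [Ce4+(aq)] = −2.149, i.e. 0.0071 M.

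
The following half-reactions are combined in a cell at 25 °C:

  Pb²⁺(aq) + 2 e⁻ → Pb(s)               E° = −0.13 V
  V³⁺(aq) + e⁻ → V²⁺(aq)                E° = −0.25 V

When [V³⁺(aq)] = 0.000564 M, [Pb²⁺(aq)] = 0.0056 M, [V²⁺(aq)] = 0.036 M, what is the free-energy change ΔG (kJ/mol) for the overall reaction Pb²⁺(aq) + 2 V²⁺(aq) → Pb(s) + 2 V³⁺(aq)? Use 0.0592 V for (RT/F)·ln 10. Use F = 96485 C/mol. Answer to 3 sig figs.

The standard cell potential is −0.13 − (−0.25) = +0.12 V, with n = 2 electrons in the balanced equation.
Here Q = [V³⁺(aq)]^2 / ([Pb²⁺(aq)]·[V²⁺(aq)]^2) = 0.0438 (log Q = −1.358), giving E = +0.12 − (0.0592/2)·(−1.358) = +0.1602 V.
Then ΔG = −nFE = −2 × 96485 × +0.1602 J/mol = −30.9 kJ/mol.

−30.9 kJ/mol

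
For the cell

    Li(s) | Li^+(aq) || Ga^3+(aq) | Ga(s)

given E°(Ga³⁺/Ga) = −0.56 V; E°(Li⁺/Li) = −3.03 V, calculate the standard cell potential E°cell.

By convention the left-hand electrode in cell notation is the anode (oxidation) and the right-hand electrode is the cathode (reduction).
E°cell = E°(right) − E°(left) = −0.56 − (−3.03) = +2.47 V.

+2.47 V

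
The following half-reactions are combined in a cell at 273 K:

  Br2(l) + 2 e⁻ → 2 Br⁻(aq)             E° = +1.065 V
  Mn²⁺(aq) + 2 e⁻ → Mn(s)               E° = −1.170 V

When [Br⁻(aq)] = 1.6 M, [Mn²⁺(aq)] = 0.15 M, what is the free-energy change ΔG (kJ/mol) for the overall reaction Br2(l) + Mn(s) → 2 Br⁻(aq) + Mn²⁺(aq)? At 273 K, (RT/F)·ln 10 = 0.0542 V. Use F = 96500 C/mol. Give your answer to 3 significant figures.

−434 kJ/mol

E°cell = +1.065 − (−1.170) = +2.235 V; the balanced reaction transfers n = 2 electrons.
Here Q = [Br⁻(aq)]^2·[Mn²⁺(aq)] = 0.384 (log Q = −0.416), giving E = +2.235 − (0.0542/2)·(−0.416) = +2.2463 V.
Finally ΔG = −nFE = −(2)(96500 C/mol)(+2.2463 V) = −434 kJ/mol.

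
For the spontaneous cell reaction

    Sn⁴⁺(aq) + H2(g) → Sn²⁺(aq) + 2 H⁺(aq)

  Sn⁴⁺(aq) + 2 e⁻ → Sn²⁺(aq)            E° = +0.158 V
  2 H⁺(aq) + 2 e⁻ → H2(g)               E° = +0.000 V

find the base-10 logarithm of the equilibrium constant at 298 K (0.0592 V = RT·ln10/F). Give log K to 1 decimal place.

The Sn⁴⁺/Sn²⁺ couple is reduced (cathode); E°cell = +0.158 − (+0.000) = +0.158 V with n = 2.
At equilibrium E = 0, so log K = nE°cell / 0.0592 = (2)(+0.158) / 0.0592 = 5.3.

log K = 5.3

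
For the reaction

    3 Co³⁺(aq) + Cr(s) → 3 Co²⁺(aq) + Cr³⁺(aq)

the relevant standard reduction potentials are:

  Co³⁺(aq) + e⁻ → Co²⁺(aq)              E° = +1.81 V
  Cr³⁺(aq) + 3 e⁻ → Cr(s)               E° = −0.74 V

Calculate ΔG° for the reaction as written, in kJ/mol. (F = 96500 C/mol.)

In the reaction as written Co³⁺(aq) is reduced, so the Co³⁺/Co²⁺ couple is the cathode and Cr³⁺/Cr is the anode.
E°cell = +1.81 − (−0.74) = +2.55 V; balancing electrons gives n = 3.
ΔG° = −nFE°cell = −(3)(96500)(+2.55) J/mol = −738 kJ/mol.

−738 kJ/mol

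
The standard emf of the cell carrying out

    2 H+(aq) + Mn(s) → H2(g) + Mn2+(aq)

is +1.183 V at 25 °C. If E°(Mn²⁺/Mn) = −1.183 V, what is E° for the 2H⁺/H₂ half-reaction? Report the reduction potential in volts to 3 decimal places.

+0.000 V

In the reaction as written the 2H⁺/H₂ couple is reduced (cathode) and Mn²⁺/Mn is oxidized (anode), so E°cell = E°(2H⁺/H₂) − E°(Mn²⁺/Mn).
E°(2H⁺/H₂) = E°cell + E°(anode) = +1.183 + (−1.183) = +0.000 V.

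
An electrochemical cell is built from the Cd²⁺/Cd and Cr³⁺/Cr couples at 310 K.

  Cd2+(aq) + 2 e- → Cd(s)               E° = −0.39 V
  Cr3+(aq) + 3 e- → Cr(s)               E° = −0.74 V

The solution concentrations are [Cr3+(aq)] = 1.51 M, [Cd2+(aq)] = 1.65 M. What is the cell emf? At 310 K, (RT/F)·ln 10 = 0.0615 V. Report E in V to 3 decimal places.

Cd²⁺/Cd is reduced (cathode, E° = −0.39 V) and Cr³⁺/Cr is oxidized (anode).
E°cell = E°cat − E°an = −0.39 − (−0.74) = +0.35 V; n = 6.
The balanced reaction is 3 Cd2+(aq) + 2 Cr(s) → 3 Cd(s) + 2 Cr3+(aq), so Q = [Cr3+(aq)]^2 / [Cd2+(aq)]^3 = 0.508 and log Q = −0.294.
E = E° − (0.0615/n)·log Q = +0.35 − (0.0615/6)(−0.294) = +0.353 V.

+0.353 V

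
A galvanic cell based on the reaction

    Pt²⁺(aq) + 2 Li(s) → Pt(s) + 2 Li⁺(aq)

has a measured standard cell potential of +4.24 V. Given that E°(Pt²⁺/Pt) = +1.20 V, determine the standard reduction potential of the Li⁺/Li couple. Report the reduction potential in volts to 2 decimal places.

In the reaction as written the Pt²⁺/Pt couple is reduced (cathode) and Li⁺/Li is oxidized (anode), so E°cell = E°(Pt²⁺/Pt) − E°(Li⁺/Li).
E°(Li⁺/Li) = E°(cathode) − E°cell = +1.20 − (+4.24) = −3.04 V.

−3.04 V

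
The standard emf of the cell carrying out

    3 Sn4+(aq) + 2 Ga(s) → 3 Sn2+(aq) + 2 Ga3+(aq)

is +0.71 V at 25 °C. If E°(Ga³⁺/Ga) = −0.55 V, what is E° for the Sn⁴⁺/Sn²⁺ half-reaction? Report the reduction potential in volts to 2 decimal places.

In the reaction as written the Sn⁴⁺/Sn²⁺ couple is reduced (cathode) and Ga³⁺/Ga is oxidized (anode), so E°cell = E°(Sn⁴⁺/Sn²⁺) − E°(Ga³⁺/Ga).
E°(Sn⁴⁺/Sn²⁺) = E°cell + E°(anode) = +0.71 + (−0.55) = +0.16 V.

+0.16 V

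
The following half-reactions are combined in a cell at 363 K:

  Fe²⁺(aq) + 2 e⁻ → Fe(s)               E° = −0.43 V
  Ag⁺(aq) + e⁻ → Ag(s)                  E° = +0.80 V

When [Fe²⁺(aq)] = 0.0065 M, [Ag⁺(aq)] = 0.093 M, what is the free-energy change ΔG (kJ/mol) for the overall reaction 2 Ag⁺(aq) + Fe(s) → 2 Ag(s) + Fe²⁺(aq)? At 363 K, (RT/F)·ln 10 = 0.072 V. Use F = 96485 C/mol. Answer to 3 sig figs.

−238 kJ/mol

E°cell = +0.80 − (−0.43) = +1.23 V; the balanced reaction transfers n = 2 electrons.
Here Q = [Fe²⁺(aq)] / [Ag⁺(aq)]^2 = 0.752 (log Q = −0.124), giving E = +1.23 − (0.072/2)·(−0.124) = +1.2345 V.
ΔG = −nFE = −(2)(96485)(+1.2345) J/mol = −238 kJ/mol.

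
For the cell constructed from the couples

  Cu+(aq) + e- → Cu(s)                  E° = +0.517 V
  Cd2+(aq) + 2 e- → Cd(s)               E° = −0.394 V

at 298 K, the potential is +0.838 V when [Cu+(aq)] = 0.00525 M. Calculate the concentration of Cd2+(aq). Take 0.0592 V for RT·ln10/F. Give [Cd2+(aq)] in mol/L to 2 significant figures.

0.0081 M

With Cu⁺/Cu at the cathode and Cd²⁺/Cd at the anode, E°cell = +0.517 − (−0.394) = +0.911 V (n = 2).
Since E = E° − (0.0592/n)·log Q, log Q = n(E° − E)/0.0592 = 2.466.
For 2 Cu+(aq) + Cd(s) → 2 Cu(s) + Cd2+(aq), the reaction quotient is Q = [Cd2+(aq)] / [Cu+(aq)]^2.
Substituting the known concentrations and solving, log [Cd2+(aq)] = −2.094 and [Cd2+(aq)] = 0.0081 M.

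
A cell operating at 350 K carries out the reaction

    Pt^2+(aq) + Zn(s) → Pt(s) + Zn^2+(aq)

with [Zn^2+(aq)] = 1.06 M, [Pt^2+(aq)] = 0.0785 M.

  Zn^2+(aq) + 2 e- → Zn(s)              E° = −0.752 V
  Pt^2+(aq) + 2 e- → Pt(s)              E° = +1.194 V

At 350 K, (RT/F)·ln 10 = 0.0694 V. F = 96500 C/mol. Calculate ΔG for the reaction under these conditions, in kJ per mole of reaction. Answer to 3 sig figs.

The standard cell potential is +1.194 − (−0.752) = +1.946 V, with n = 2 electrons in the balanced equation.
Here Q = [Zn^2+(aq)] / [Pt^2+(aq)] = 13.5 (log Q = 1.130), giving E = +1.946 − (0.0694/2)·(1.130) = +1.9068 V.
ΔG = −nFE = −(2)(96500)(+1.9068) J/mol = −368 kJ/mol.

−368 kJ/mol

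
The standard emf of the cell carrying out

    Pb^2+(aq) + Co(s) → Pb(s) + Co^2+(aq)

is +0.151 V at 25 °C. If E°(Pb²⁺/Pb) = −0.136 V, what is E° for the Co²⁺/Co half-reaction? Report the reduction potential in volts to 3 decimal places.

−0.287 V

In the reaction as written the Pb²⁺/Pb couple is reduced (cathode) and Co²⁺/Co is oxidized (anode), so E°cell = E°(Pb²⁺/Pb) − E°(Co²⁺/Co).
E°(Co²⁺/Co) = E°(cathode) − E°cell = −0.136 − (+0.151) = −0.287 V.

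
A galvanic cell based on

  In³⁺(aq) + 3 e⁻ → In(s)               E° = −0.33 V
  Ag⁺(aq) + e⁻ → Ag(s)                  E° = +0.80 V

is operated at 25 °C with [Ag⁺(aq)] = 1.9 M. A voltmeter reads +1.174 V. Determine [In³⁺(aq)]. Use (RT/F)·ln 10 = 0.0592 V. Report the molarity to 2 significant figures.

With Ag⁺/Ag at the cathode and In³⁺/In at the anode, E°cell = +0.80 − (−0.33) = +1.13 V (n = 3).
Since E = E° − (0.0592/n)·log Q, log Q = n(E° − E)/0.0592 = −2.230.
The balanced reaction is 3 Ag⁺(aq) + In(s) → 3 Ag(s) + In³⁺(aq), so Q = [In³⁺(aq)] / [Ag⁺(aq)]^3.
Substituting the known concentrations and solving, log [In³⁺(aq)] = −1.394 and [In³⁺(aq)] = 0.040 M.

0.040 M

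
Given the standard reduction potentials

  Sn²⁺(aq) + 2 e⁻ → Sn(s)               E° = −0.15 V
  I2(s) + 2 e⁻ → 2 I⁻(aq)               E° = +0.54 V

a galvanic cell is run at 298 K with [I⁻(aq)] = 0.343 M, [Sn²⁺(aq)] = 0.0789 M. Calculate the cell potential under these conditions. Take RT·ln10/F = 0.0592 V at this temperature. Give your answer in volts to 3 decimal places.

+0.750 V

The I₂/I⁻ couple has the more positive E°, so it is the cathode; Sn²⁺/Sn is the anode.
E°cell = E°cat − E°an = +0.54 − (−0.15) = +0.69 V; n = 2.
For the overall reaction I2(s) + Sn(s) → 2 I⁻(aq) + Sn²⁺(aq), Q = [I⁻(aq)]^2·[Sn²⁺(aq)] = 0.00928, giving log Q = −2.032.
E = E° − (0.0592/n)·log Q = +0.69 − (0.0592/2)(−2.032) = +0.750 V.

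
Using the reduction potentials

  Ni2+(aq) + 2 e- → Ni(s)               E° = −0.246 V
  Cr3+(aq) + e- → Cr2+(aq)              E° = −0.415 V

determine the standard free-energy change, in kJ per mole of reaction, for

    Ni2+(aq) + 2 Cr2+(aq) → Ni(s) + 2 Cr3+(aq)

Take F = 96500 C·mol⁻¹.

−32.6 kJ/mol

In the reaction as written Ni2+(aq) is reduced, so the Ni²⁺/Ni couple is the cathode and Cr³⁺/Cr²⁺ is the anode.
E°cell = −0.246 − (−0.415) = +0.169 V; balancing electrons gives n = 2.
ΔG° = −nFE°cell = −(2)(96500)(+0.169) J/mol = −32.6 kJ/mol.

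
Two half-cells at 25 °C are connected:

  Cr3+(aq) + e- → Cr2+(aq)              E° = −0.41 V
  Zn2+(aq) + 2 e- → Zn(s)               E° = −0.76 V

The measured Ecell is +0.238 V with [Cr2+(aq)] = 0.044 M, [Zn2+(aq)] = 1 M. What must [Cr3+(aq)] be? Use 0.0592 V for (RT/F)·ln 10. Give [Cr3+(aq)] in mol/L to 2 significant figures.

With Cr³⁺/Cr²⁺ at the cathode and Zn²⁺/Zn at the anode, E°cell = −0.41 − (−0.76) = +0.35 V (n = 2).
Since E = E° − (0.0592/n)·log Q, log Q = n(E° − E)/0.0592 = 3.784.
Balancing electrons gives 2 Cr3+(aq) + Zn(s) → 2 Cr2+(aq) + Zn2+(aq); thus Q = ([Cr2+(aq)]^2·[Zn2+(aq)]) / [Cr3+(aq)]^2.
Substituting the known concentrations and solving, log [Cr3+(aq)] = −3.249 and [Cr3+(aq)] = 0.00056 M.

0.00056 M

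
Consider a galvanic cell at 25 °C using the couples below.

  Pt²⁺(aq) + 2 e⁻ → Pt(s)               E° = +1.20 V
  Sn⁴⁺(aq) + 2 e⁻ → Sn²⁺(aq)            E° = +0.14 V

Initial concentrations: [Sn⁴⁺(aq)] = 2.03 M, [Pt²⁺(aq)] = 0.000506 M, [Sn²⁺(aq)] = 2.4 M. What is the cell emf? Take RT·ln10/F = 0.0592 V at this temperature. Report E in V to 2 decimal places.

The Pt²⁺/Pt couple has the more positive E°, so it is the cathode; Sn⁴⁺/Sn²⁺ is the anode.
E°cell = E°cat − E°an = +1.20 − (+0.14) = +1.06 V; n = 2.
For the overall reaction Pt²⁺(aq) + Sn²⁺(aq) → Pt(s) + Sn⁴⁺(aq), Q = [Sn⁴⁺(aq)] / ([Pt²⁺(aq)]·[Sn²⁺(aq)]) = 1.67×10^3, giving log Q = 3.223.
By the Nernst equation, E = +1.06 − (0.0592/2)·(3.223) = +0.96 V.

+0.96 V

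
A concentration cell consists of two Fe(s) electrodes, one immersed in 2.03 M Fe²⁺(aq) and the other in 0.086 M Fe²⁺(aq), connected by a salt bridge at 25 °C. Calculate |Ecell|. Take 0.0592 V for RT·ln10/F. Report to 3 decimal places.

For a concentration cell E°cell = 0, since both electrodes use the same couple.
The compartment with the higher Fe²⁺(aq) concentration (2.03 M) acts as the cathode; ions are reduced there and produced at the dilute (0.086 M) anode.
With n = 2, Ecell = −(0.0592/2)·log([dilute]/[conc]) = −(0.0592/2)·log(0.086/2.03) = +0.041 V.

0.041 V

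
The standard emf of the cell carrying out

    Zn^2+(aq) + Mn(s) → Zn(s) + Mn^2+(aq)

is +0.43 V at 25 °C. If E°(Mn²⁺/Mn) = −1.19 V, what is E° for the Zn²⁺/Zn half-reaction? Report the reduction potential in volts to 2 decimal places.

−0.76 V

In the reaction as written the Zn²⁺/Zn couple is reduced (cathode) and Mn²⁺/Mn is oxidized (anode), so E°cell = E°(Zn²⁺/Zn) − E°(Mn²⁺/Mn).
E°(Zn²⁺/Zn) = E°cell + E°(anode) = +0.43 + (−1.19) = −0.76 V.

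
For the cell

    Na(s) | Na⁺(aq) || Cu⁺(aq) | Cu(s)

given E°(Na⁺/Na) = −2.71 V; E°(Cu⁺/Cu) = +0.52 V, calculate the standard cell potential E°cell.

+3.23 V

By convention the left-hand electrode in cell notation is the anode (oxidation) and the right-hand electrode is the cathode (reduction).
E°cell = E°(right) − E°(left) = +0.52 − (−2.71) = +3.23 V.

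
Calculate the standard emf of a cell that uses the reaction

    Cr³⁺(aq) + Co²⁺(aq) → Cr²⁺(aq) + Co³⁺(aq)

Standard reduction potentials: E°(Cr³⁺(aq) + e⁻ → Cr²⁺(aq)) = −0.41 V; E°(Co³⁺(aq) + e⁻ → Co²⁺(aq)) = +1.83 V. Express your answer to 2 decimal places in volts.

−2.24 V

In the reaction as written, Cr³⁺(aq) is reduced (cathode) and Co³⁺(aq) is produced by oxidation at the anode.
E°cell = E°(cathode) − E°(anode) = −0.41 − (+1.83) = −2.24 V.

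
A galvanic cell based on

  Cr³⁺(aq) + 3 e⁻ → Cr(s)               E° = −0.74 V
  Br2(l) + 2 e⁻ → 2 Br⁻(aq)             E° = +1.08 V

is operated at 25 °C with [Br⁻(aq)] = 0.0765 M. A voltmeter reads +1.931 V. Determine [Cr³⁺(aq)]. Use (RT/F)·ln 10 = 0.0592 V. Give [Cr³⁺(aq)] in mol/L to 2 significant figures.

0.0053 M

Br₂/Br⁻ is the cathode (higher E°); E°cell = +1.08 − (−0.74) = +1.82 V with n = 6.
From the Nernst equation, log Q = n(E° − E)/0.0592 = 6·(+1.82 − (+1.931))/0.0592 = −11.250.
The balanced reaction is 3 Br2(l) + 2 Cr(s) → 6 Br⁻(aq) + 2 Cr³⁺(aq), so Q = [Br⁻(aq)]^6·[Cr³⁺(aq)]^2.
Solving for the unknown gives log [Cr³⁺(aq)] = −2.276, so [Cr³⁺(aq)] ≈ 0.0053 M.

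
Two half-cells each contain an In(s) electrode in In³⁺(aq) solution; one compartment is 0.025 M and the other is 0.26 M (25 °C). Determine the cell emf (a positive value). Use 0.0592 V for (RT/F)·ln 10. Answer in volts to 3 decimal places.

0.020 V

For a concentration cell E°cell = 0, since both electrodes use the same couple.
The compartment with the higher In³⁺(aq) concentration (0.26 M) acts as the cathode; ions are reduced there and produced at the dilute (0.025 M) anode.
With n = 3, Ecell = −(0.0592/3)·log([dilute]/[conc]) = −(0.0592/3)·log(0.025/0.26) = +0.020 V.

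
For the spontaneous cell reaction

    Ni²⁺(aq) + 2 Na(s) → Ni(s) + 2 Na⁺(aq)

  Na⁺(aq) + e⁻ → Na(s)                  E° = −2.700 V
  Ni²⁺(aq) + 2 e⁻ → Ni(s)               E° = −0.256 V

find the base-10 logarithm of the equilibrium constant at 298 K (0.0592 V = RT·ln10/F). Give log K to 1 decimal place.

The Ni²⁺/Ni couple is reduced (cathode); E°cell = −0.256 − (−2.700) = +2.444 V with n = 2.
At equilibrium E = 0, so log K = nE°cell / 0.0592 = (2)(+2.444) / 0.0592 = 82.6.

log K = 82.6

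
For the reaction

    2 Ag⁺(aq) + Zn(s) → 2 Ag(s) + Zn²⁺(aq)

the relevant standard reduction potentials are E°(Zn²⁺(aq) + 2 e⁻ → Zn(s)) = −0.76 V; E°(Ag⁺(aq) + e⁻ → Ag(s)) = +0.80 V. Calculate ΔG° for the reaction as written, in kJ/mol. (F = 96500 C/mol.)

−301 kJ/mol

In the reaction as written Ag⁺(aq) is reduced, so the Ag⁺/Ag couple is the cathode and Zn²⁺/Zn is the anode.
E°cell = +0.80 − (−0.76) = +1.56 V; balancing electrons gives n = 2.
ΔG° = −nFE°cell = −(2)(96500)(+1.56) J/mol = −301 kJ/mol.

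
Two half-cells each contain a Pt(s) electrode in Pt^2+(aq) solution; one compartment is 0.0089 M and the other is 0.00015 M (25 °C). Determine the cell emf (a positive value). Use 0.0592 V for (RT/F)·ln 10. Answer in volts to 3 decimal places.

For a concentration cell E°cell = 0, since both electrodes use the same couple.
The compartment with the higher Pt^2+(aq) concentration (0.0089 M) acts as the cathode; ions are reduced there and produced at the dilute (0.00015 M) anode.
With n = 2, Ecell = −(0.0592/2)·log([dilute]/[conc]) = −(0.0592/2)·log(0.00015/0.0089) = +0.052 V.

0.052 V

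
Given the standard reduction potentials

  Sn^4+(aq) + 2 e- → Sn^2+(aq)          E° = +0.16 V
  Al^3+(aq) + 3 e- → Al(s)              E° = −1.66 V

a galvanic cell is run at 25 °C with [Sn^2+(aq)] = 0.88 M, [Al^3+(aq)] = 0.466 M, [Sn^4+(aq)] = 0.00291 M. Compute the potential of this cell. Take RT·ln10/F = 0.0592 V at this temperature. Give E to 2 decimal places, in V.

+1.75 V

Since E°(Sn⁴⁺/Sn²⁺) > E°(Al³⁺/Al), Sn⁴⁺/Sn²⁺ serves as the cathode.
The standard potential is +0.16 − (−1.66) = +1.82 V and the balanced reaction transfers n = 6 electrons.
Balancing gives 3 Sn^4+(aq) + 2 Al(s) → 3 Sn^2+(aq) + 2 Al^3+(aq); hence Q = ([Sn^2+(aq)]^3·[Al^3+(aq)]^2) / [Sn^4+(aq)]^3 = 6.01×10^6 (log Q = 6.779).
E = E° − (0.0592/n)·log Q = +1.82 − (0.0592/6)(6.779) = +1.75 V.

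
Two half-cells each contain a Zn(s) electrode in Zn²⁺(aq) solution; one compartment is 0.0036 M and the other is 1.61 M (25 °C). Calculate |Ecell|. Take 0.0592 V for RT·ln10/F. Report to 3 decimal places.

0.078 V

For a concentration cell E°cell = 0, since both electrodes use the same couple.
The compartment with the higher Zn²⁺(aq) concentration (1.61 M) acts as the cathode; ions are reduced there and produced at the dilute (0.0036 M) anode.
With n = 2, Ecell = −(0.0592/2)·log([dilute]/[conc]) = −(0.0592/2)·log(0.0036/1.61) = +0.078 V.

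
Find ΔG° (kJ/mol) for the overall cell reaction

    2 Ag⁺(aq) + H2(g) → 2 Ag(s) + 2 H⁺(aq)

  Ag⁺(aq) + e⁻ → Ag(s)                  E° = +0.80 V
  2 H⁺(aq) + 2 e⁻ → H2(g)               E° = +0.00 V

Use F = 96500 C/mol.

In the reaction as written Ag⁺(aq) is reduced, so the Ag⁺/Ag couple is the cathode and 2H⁺/H₂ is the anode.
E°cell = +0.80 − (+0.00) = +0.80 V; balancing electrons gives n = 2.
ΔG° = −nFE°cell = −(2)(96500)(+0.80) J/mol = −154 kJ/mol.

−154 kJ/mol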